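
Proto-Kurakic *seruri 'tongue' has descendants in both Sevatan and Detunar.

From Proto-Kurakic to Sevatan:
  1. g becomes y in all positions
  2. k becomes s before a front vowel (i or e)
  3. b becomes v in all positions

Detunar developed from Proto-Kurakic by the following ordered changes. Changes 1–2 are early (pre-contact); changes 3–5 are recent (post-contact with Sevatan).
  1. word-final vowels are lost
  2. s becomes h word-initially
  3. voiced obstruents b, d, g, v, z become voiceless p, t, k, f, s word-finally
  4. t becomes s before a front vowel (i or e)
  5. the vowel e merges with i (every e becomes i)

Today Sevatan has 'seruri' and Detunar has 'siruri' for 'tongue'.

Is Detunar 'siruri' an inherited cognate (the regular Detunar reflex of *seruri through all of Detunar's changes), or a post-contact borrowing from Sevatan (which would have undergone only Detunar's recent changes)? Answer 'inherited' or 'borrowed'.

borrowed

If inherited, *seruri would pass through all of Detunar's changes:
Detunar: start from *seruri.
  rule 1 (apocope): seruri → serur
  rule 2 (debuccalisation): serur → herur
  rule 3: no change — herur
  rule 4: no change — herur
  rule 5 (vowel merger): herur → hirur
  ⇒ Detunar hirur
If borrowed from Sevatan 'seruri' after the early changes, it would undergo only the recent ones:
  rule 3 (final devoicing): no change (seruri)
  rule 4 (palatalisation): no change (seruri)
  rule 5 (vowel merger): seruri → siruri
  ⇒ as a loan: siruri
Detunar 'siruri' matches the loan outcome 'siruri', not the inherited 'hirur' — it skipped the early Detunar changes, so it was borrowed from Sevatan.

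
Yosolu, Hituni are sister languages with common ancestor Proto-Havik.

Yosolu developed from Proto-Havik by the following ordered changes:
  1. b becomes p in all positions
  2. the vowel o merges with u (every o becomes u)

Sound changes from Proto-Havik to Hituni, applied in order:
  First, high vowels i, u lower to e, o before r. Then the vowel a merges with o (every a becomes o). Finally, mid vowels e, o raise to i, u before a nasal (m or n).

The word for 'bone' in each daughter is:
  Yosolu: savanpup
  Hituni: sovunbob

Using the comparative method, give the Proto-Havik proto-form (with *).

*savanbob

Position 8: Yosolu has p, Hituni has b. Hituni preserves b here (none of its changes turn any other segment into b), so the proto-segment is *b.
Position 4: Yosolu has a, Hituni has u. Yosolu preserves a here (none of its changes turn any other segment into a), so the proto-segment is *a.
Position 2: Yosolu has a, Hituni has o. Yosolu preserves a here (none of its changes turn any other segment into a), so the proto-segment is *a.
Verify the candidate proto-form against each daughter:
Yosolu: start from *savanbob.
  rule 1 (unconditioned shift): savanbob → savanpop
  rule 2 (vowel merger): savanpop → savanpup
  ⇒ Yosolu savanpup
Hituni: *savanbob
  savanbob (rule 1 does not apply)
  savanbob → sovonbob   [vowel merger]
  sovonbob → sovunbob   [pre-nasal raising]
  giving Hituni sovunbob.
No other proto-form is consistent with every reflex, so the reconstruction is *savanbob.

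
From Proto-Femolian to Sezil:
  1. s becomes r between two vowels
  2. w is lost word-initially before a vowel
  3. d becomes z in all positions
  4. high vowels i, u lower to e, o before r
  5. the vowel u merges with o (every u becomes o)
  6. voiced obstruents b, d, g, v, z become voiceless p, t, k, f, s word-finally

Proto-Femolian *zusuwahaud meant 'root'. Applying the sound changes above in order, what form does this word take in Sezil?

Sezil: *zusuwahaud
  zusuwahaud → zuruwahaud   [rhotacism]
  zuruwahaud (rule 2 does not apply)
  zuruwahaud → zuruwahauz   [unconditioned shift]
  zuruwahauz → zoruwahauz   [pre-rhotic lowering]
  zoruwahauz → zorowahaoz   [vowel merger]
  zorowahaoz → zorowahaos   [final devoicing]
  giving Sezil zorowahaos.

zorowahaos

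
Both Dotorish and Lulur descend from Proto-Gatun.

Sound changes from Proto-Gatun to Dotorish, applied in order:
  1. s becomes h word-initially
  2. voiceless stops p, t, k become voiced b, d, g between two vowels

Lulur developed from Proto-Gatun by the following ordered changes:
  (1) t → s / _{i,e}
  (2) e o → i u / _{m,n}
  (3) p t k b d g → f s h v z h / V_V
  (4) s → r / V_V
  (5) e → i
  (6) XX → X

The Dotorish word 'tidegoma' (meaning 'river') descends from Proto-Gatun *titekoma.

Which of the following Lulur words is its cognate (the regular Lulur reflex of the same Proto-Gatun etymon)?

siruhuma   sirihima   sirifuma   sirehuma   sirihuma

Lulur: *titekoma
  titekoma → sisekoma   [palatalisation]
  sisekoma → sisekuma   [pre-nasal raising]
  sisekuma → sisehuma   [intervocalic lenition]
  sisehuma → sirehuma   [rhotacism]
  sirehuma → sirihuma   [vowel merger]
  sirihuma (rule 6 does not apply)
  giving Lulur sirihuma.
The other candidates each miss or misapply at least one Lulur change.

sirihuma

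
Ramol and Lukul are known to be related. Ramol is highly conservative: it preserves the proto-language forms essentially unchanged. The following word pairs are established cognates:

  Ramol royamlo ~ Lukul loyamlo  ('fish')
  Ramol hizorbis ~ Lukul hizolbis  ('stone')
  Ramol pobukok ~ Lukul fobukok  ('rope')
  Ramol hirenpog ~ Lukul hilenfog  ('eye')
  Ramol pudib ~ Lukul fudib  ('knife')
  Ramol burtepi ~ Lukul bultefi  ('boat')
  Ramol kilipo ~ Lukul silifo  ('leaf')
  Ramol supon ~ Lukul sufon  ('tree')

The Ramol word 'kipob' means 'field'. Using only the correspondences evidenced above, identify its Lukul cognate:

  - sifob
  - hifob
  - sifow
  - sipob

sifob

kilipo ~ silifo — Ramol k corresponds to Lukul s word-initially before a front vowel.
kilipo ~ silifo, supon ~ sufon — Ramol p corresponds to Lukul f between vowels (before a back vowel).
Applying these to Ramol 'kipob':
  kipob → sipob   (k→s word-initially before a front vowel)
  sipob → sifob   (p→f between vowels (before a back vowel))
So the Lukul cognate is 'sifob'.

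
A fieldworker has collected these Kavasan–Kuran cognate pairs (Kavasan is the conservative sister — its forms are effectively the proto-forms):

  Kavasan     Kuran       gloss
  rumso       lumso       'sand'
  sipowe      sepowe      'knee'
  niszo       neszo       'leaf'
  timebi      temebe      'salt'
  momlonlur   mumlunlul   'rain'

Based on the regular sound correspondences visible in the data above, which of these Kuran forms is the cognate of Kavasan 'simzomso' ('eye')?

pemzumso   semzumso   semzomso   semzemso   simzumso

timebi ~ temebe — Kavasan i corresponds to Kuran e after a consonant, before a nasal.
momlonlur ~ mumlunlul — Kavasan o corresponds to Kuran u after a consonant, before a nasal.
Applying these to Kavasan 'simzomso':
  simzomso → semzomso   (i→e after a consonant, before a nasal)
  semzomso → semzumso   (o→u after a consonant, before a nasal)
So the Kuran cognate is 'semzumso'.

semzumso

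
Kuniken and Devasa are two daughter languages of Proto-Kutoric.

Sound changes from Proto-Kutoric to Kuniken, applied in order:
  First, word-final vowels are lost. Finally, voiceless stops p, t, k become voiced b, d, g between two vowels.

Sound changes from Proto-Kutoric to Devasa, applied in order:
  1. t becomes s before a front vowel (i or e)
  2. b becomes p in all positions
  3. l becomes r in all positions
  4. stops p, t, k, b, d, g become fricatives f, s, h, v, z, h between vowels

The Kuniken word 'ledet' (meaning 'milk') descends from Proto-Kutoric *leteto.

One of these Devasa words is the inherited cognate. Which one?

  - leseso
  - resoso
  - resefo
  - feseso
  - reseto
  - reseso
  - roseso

reseso

Devasa: *leteto > leseto > reseto > reseso  (by palatalisation, unconditioned shift, intervocalic lenition)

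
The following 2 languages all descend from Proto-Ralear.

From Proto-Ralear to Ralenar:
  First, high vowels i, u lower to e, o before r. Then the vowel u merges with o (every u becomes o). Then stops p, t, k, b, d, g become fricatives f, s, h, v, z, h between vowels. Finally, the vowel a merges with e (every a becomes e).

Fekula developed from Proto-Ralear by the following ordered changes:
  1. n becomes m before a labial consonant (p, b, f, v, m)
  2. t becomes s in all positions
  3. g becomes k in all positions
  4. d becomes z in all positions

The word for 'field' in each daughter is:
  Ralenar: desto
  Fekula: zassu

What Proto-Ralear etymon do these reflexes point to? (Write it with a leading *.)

*dastu

Position 1: Ralenar has d, Fekula has z. Ralenar preserves d here (none of its changes turn any other segment into d), so the proto-segment is *d.
Position 5: Ralenar has o, Fekula has u. Fekula preserves u here (none of its changes turn any other segment into u), so the proto-segment is *u.
Position 2: Ralenar has e, Fekula has a. Fekula preserves a here (none of its changes turn any other segment into a), so the proto-segment is *a.
Verify the candidate proto-form against each daughter:
Ralenar: *dastu
  dastu (rule 1 does not apply)
  dastu → dasto   [vowel merger]
  dasto (rule 3 does not apply)
  dasto → desto   [vowel merger]
  giving Ralenar desto.
Fekula: *dastu > dassu > zassu  (by unconditioned shift, unconditioned shift)
*dastu is the unique common source.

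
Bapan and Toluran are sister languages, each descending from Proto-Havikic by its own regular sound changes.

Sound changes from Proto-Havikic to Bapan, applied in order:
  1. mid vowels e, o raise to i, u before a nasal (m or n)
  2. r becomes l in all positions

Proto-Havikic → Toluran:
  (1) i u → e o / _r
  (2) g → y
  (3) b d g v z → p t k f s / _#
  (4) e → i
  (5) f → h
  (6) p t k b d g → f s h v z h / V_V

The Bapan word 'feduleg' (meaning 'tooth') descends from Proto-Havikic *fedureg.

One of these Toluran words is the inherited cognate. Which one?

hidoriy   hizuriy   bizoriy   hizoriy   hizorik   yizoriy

Toluran: *fedureg
  fedureg → fedoreg   [pre-rhotic lowering]
  fedoreg → fedorey   [unconditioned shift]
  fedorey (rule 3 does not apply)
  fedorey → fidoriy   [vowel merger]
  fidoriy → hidoriy   [unconditioned shift]
  hidoriy → hizoriy   [intervocalic lenition]
  giving Toluran hizoriy.
Only 'hizoriy' matches the regular Toluran development of *fedureg.

hizoriy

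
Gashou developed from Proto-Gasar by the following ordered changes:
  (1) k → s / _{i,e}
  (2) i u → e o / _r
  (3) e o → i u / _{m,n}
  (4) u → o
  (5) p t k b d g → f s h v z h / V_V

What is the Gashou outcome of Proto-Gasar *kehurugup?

sehorohop

Gashou: start from *kehurugup.
  rule 1 (palatalisation): kehurugup → sehurugup
  rule 2 (pre-rhotic lowering): sehurugup → sehorugup
  rule 3: no change — sehorugup
  rule 4 (vowel merger): sehorugup → sehorogop
  rule 5 (intervocalic lenition): sehorogop → sehorohop
  ⇒ Gashou sehorohop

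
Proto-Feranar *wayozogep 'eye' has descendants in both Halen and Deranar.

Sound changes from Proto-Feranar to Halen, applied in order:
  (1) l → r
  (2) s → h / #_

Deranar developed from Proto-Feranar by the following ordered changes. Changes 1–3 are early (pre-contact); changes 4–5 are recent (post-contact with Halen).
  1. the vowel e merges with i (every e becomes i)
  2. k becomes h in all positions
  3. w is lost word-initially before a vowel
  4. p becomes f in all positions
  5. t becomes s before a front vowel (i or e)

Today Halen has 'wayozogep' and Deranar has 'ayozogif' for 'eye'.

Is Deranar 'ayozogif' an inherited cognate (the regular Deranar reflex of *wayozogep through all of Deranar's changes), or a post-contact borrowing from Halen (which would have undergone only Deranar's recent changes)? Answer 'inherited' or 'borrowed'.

inherited

If inherited, *wayozogep would pass through all of Deranar's changes:
Deranar: *wayozogep > wayozogip > ayozogip > ayozogif  (by vowel merger, glide loss, unconditioned shift)
If borrowed from Halen 'wayozogep' after the early changes, it would undergo only the recent ones:
  rule 4 (unconditioned shift): wayozogep → wayozogef
  rule 5 (palatalisation): no change (wayozogef)
  ⇒ as a loan: wayozogef
Deranar 'ayozogif' matches the inherited outcome exactly, so it is an inherited cognate, not a loan.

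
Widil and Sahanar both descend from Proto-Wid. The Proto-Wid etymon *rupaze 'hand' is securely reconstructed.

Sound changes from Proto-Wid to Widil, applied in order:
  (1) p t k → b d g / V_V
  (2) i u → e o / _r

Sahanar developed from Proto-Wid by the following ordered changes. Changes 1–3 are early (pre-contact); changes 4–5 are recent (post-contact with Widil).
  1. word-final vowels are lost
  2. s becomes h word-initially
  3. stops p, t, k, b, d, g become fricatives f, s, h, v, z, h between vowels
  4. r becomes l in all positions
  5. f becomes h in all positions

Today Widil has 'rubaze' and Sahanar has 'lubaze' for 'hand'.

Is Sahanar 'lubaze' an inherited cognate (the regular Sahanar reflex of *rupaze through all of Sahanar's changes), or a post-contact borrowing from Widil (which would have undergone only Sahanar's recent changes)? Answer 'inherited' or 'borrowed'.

If inherited, *rupaze would pass through all of Sahanar's changes:
Sahanar: *rupaze
  rupaze → rupaz   [apocope]
  rupaz (rule 2 does not apply)
  rupaz → rufaz   [intervocalic lenition]
  rufaz → lufaz   [unconditioned shift]
  lufaz → luhaz   [unconditioned shift]
  giving Sahanar luhaz.
If borrowed from Widil 'rubaze' after the early changes, it would undergo only the recent ones:
  rule 4 (unconditioned shift): rubaze → lubaze
  rule 5 (unconditioned shift): no change (lubaze)
  ⇒ as a loan: lubaze
Sahanar 'lubaze' matches the loan outcome 'lubaze', not the inherited 'luhaz' — it skipped the early Sahanar changes, so it was borrowed from Widil.

borrowed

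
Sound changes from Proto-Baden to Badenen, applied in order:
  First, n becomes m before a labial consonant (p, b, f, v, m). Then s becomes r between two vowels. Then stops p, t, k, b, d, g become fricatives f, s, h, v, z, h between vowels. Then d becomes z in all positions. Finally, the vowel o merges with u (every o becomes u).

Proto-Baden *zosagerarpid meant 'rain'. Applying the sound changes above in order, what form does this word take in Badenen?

zuraherarpiz

Badenen: start from *zosagerarpid.
  rule 1: no change — zosagerarpid
  rule 2 (rhotacism): zosagerarpid → zoragerarpid
  rule 3 (intervocalic lenition): zoragerarpid → zoraherarpid
  rule 4 (unconditioned shift): zoraherarpid → zoraherarpiz
  rule 5 (vowel merger): zoraherarpiz → zuraherarpiz
  ⇒ Badenen zuraherarpiz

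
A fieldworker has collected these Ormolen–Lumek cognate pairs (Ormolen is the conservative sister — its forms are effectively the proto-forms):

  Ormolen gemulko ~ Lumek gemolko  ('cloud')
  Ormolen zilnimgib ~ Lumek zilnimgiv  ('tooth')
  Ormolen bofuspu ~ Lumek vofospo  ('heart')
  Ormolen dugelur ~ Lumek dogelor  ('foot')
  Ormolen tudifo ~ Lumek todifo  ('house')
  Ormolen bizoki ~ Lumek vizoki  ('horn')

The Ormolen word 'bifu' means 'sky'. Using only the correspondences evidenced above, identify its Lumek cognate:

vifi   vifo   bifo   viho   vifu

bizoki ~ vizoki — Ormolen b corresponds to Lumek v word-initially before a front vowel.
bofuspu ~ vofospo — Ormolen u corresponds to Lumek o word-finally.
Applying these to Ormolen 'bifu':
  bifu → vifu   (b→v word-initially before a front vowel)
  vifu → vifo   (u→o word-finally)
So the Lumek cognate is 'vifo'.

vifo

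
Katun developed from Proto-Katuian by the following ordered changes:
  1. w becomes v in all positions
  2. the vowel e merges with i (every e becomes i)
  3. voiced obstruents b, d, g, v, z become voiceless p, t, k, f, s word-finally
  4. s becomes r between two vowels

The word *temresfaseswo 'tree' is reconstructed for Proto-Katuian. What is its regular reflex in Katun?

Katun: *temresfaseswo > temresfasesvo > timrisfasisvo > timrisfarisvo  (by unconditioned shift, vowel merger, rhotacism)

timrisfarisvo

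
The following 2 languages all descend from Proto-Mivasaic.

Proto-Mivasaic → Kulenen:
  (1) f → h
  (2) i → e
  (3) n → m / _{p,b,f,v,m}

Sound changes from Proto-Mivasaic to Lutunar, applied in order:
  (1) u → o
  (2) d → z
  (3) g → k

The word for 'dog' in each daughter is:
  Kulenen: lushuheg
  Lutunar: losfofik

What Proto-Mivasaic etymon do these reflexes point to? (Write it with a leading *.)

Position 5: Kulenen has u, Lutunar has o. Kulenen preserves u here (none of its changes turn any other segment into u), so the proto-segment is *u.
Position 8: Kulenen has g, Lutunar has k. Kulenen preserves g here (none of its changes turn any other segment into g), so the proto-segment is *g.
Position 6: Kulenen has h, Lutunar has f. Lutunar preserves f here (none of its changes turn any other segment into f), so the proto-segment is *f.
This points to *lusfufig. Verify forward in each daughter:
Kulenen: start from *lusfufig.
  rule 1 (unconditioned shift): lusfufig → lushuhig
  rule 2 (vowel merger): lushuhig → lushuheg
  rule 3: no change — lushuheg
  ⇒ Kulenen lushuheg
Lutunar: start from *lusfufig.
  rule 1 (vowel merger): lusfufig → losfofig
  rule 2: no change — losfofig
  rule 3 (unconditioned shift): losfofig → losfofik
  ⇒ Lutunar losfofik
Only *lusfufig yields all of Kulenen lushuheg, Lutunar losfofik.

*lusfufig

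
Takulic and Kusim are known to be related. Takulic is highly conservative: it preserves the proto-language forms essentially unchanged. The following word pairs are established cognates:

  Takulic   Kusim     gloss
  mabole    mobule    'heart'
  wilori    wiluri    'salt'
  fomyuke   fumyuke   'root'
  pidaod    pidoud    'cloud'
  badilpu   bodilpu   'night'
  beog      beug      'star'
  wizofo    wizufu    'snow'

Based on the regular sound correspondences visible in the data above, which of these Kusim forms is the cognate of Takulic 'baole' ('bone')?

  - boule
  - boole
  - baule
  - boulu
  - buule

pidaod ~ pidoud — Takulic a corresponds to Kusim o after a consonant, before a back vowel.
pidaod ~ pidoud, beog ~ beug — Takulic o corresponds to Kusim u after a vowel, before a consonant other than r, m, n, p, b, f, v.
Applying these to Takulic 'baole':
  baole → boole   (a→o after a consonant, before a back vowel)
  boole → boule   (o→u after a vowel, before a consonant other than r, m, n, p, b, f, v)
So the Kusim cognate is 'boule'.

boule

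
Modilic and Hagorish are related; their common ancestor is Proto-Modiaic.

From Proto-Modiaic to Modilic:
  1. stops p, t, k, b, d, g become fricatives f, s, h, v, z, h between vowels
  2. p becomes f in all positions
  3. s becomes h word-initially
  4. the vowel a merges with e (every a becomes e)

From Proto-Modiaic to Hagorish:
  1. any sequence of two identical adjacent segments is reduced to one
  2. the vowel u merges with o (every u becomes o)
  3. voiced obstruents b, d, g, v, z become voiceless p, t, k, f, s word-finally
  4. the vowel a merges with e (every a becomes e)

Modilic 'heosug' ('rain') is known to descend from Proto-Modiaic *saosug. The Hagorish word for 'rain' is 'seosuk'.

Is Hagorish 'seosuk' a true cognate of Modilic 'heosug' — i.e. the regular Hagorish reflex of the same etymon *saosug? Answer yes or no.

Derive the expected Hagorish reflex of *saosug:
Hagorish: start from *saosug.
  rule 1: no change — saosug
  rule 2 (vowel merger): saosug → saosog
  rule 3 (final devoicing): saosog → saosok
  rule 4 (vowel merger): saosok → seosok
  ⇒ Hagorish seosok
The regular Hagorish reflex would be 'seosok', but the attested form is 'seosuk'. The correspondence is irregular, so they are not cognates (the Hagorish form has a different source).

no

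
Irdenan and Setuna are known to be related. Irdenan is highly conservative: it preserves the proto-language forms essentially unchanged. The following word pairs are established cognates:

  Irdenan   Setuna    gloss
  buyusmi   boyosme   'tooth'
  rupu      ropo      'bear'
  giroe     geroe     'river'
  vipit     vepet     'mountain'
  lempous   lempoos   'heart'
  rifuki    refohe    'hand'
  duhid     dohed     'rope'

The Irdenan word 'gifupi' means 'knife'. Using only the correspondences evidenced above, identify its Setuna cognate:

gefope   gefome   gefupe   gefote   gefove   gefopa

gefope

rifuki ~ refohe — Irdenan i corresponds to Setuna e after a consonant, before a labial obstruent.
rupu ~ ropo — Irdenan u corresponds to Setuna o after a consonant, before a labial obstruent.
buyusmi ~ boyosme, rifuki ~ refohe — Irdenan i corresponds to Setuna e word-finally.
Applying these to Irdenan 'gifupi':
  gifupi → gefupi   (i→e after a consonant, before a labial obstruent)
  gefupi → gefopi   (u→o after a consonant, before a labial obstruent)
  gefopi → gefope   (i→e word-finally)
So the Setuna cognate is 'gefope'.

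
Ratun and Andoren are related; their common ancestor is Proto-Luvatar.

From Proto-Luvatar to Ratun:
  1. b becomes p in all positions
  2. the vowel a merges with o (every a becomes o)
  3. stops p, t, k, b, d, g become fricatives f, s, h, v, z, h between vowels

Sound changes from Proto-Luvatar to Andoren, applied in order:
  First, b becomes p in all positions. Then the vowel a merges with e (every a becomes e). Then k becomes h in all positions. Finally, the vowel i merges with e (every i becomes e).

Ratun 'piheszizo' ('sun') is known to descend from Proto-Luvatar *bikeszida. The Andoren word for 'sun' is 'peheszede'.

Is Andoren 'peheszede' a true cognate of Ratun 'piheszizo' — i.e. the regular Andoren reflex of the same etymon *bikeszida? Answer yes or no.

yes

Derive the expected Andoren reflex of *bikeszida:
Andoren: *bikeszida
  bikeszida → pikeszida   [unconditioned shift]
  pikeszida → pikeszide   [vowel merger]
  pikeszide → piheszide   [unconditioned shift]
  piheszide → peheszede   [vowel merger]
  giving Andoren peheszede.
Andoren 'peheszede' matches the regular reflex exactly, so the pair is cognate.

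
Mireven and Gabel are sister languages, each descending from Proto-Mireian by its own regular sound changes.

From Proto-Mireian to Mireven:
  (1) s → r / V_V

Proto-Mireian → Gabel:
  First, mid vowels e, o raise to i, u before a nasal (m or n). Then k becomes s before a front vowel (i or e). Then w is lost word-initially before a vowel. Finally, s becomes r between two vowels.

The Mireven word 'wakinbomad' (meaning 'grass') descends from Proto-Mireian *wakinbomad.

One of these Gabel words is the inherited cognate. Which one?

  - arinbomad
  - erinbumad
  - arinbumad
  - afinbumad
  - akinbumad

arinbumad

Gabel: start from *wakinbomad.
  rule 1 (pre-nasal raising): wakinbomad → wakinbumad
  rule 2 (palatalisation): wakinbumad → wasinbumad
  rule 3 (glide loss): wasinbumad → asinbumad
  rule 4 (rhotacism): asinbumad → arinbumad
  ⇒ Gabel arinbumad
Among the options, 'arinbumad' alone shows every Gabel change applied in order.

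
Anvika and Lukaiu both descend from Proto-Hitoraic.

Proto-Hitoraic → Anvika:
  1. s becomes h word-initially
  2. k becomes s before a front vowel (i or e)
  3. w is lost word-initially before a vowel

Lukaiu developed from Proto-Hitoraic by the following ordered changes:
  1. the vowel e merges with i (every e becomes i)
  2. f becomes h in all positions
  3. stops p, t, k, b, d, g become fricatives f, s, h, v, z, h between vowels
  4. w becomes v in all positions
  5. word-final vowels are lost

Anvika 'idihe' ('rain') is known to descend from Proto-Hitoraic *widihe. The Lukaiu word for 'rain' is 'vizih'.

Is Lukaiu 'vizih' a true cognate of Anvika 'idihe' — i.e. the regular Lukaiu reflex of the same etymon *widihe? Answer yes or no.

Derive the expected Lukaiu reflex of *widihe:
Lukaiu: start from *widihe.
  rule 1 (vowel merger): widihe → widihi
  rule 2: no change — widihi
  rule 3 (intervocalic lenition): widihi → wizihi
  rule 4 (unconditioned shift): wizihi → vizihi
  rule 5 (apocope): vizihi → vizih
  ⇒ Lukaiu vizih
Lukaiu 'vizih' matches the regular reflex exactly, so the pair is cognate.

yes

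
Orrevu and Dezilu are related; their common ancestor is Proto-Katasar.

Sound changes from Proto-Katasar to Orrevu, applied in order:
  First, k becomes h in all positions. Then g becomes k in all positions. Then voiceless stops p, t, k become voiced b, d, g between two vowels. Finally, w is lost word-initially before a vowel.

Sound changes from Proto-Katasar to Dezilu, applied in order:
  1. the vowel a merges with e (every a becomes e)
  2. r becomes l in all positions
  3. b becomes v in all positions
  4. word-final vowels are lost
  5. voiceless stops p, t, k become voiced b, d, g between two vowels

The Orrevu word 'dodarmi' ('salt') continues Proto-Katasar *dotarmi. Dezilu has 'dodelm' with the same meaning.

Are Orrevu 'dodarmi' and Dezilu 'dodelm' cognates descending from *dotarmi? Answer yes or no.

yes

Derive the expected Dezilu reflex of *dotarmi:
Dezilu: *dotarmi > dotermi > dotelmi > dotelm > dodelm  (by vowel merger, unconditioned shift, apocope, intervocalic voicing)
Dezilu 'dodelm' matches the regular reflex exactly, so the pair is cognate.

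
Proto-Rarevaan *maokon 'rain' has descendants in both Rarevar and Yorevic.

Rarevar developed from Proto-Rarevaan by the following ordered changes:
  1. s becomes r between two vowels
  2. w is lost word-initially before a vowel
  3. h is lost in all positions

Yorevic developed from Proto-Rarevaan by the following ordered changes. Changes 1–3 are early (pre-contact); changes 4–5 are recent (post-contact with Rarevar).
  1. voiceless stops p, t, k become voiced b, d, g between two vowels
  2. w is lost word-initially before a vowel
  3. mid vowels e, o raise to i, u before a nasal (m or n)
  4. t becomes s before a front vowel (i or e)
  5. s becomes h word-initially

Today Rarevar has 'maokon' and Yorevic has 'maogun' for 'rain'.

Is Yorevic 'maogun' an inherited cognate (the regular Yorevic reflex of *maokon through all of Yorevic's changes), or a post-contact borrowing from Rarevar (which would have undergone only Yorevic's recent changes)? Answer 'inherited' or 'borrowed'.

inherited

If inherited, *maokon would pass through all of Yorevic's changes:
Yorevic: *maokon
  maokon → maogon   [intervocalic voicing]
  maogon (rule 2 does not apply)
  maogon → maogun   [pre-nasal raising]
  maogun (rule 4 does not apply)
  maogun (rule 5 does not apply)
  giving Yorevic maogun.
If borrowed from Rarevar 'maokon' after the early changes, it would undergo only the recent ones:
  rule 4 (palatalisation): no change (maokon)
  rule 5 (debuccalisation): no change (maokon)
  ⇒ as a loan: maokon
Yorevic 'maogun' matches the inherited outcome exactly, so it is an inherited cognate, not a loan.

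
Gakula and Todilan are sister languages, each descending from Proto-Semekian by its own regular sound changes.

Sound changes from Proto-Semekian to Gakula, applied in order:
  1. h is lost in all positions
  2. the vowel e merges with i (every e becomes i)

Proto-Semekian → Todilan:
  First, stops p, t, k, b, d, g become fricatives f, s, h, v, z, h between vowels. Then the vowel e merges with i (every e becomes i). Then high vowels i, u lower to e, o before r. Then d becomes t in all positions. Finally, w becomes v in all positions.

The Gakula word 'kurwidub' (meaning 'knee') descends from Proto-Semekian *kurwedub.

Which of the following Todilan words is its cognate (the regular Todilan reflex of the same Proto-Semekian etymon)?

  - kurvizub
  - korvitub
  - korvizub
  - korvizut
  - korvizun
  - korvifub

korvizub

Todilan: *kurwedub > kurwezub > kurwizub > korwizub > korvizub  (by intervocalic lenition, vowel merger, pre-rhotic lowering, unconditioned shift)
Among the options, 'korvizub' alone shows every Todilan change applied in order.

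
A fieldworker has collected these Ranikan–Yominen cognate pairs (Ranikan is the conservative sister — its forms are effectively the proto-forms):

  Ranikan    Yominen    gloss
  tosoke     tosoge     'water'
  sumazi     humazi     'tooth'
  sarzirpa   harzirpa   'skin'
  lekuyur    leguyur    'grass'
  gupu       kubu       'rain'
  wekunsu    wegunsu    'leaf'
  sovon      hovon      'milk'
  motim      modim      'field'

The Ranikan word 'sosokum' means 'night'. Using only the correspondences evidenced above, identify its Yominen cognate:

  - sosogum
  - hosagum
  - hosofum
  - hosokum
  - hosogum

hosogum

sovon ~ hovon — Ranikan s corresponds to Yominen h word-initially before a back vowel.
lekuyur ~ leguyur, wekunsu ~ wegunsu — Ranikan k corresponds to Yominen g between vowels (before a back vowel).
Applying these to Ranikan 'sosokum':
  sosokum → hosokum   (s→h word-initially before a back vowel)
  hosokum → hosogum   (k→g between vowels (before a back vowel))
So the Yominen cognate is 'hosogum'.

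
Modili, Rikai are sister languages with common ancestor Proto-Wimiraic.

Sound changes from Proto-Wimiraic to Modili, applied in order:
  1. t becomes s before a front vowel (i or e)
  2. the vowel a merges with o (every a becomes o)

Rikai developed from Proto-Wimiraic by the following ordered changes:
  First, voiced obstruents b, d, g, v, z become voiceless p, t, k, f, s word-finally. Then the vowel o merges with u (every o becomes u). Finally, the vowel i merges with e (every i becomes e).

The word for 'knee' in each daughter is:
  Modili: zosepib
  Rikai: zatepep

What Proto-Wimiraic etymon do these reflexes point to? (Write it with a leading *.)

Position 2: Modili has o, Rikai has a. Rikai preserves a here (none of its changes turn any other segment into a), so the proto-segment is *a.
Position 6: Modili has i, Rikai has e. Modili preserves i here (none of its changes turn any other segment into i), so the proto-segment is *i.
Verify the candidate proto-form against each daughter:
Modili: start from *zatepib.
  rule 1 (palatalisation): zatepib → zasepib
  rule 2 (vowel merger): zasepib → zosepib
  ⇒ Modili zosepib
Rikai: *zatepib
  zatepib → zatepip   [final devoicing]
  zatepip (rule 2 does not apply)
  zatepip → zatepep   [vowel merger]
  giving Rikai zatepep.
*zatepib is the unique common source.

*zatepib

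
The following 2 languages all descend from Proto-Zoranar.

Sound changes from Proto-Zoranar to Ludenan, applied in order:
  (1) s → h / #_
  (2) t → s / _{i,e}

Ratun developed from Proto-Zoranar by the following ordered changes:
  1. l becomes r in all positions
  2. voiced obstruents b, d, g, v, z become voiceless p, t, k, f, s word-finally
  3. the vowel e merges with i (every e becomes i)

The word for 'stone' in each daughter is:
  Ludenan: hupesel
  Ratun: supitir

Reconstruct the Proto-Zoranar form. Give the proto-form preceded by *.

Position 5: Ludenan has s, Ratun has t. Taking the neighbouring segments as reconstructed: Ludenan s could go back to *t or *s; Ratun t can only go back to *t — the one source consistent with every daughter is *t.
Position 7: Ludenan has l, Ratun has r. Ludenan preserves l here (none of its changes turn any other segment into l), so the proto-segment is *l.
Position 1: Ludenan has h, Ratun has s. Taking the neighbouring segments as reconstructed: Ludenan h could go back to *s or *h; Ratun s can only go back to *s — the one source consistent with every daughter is *s.
This points to *supetel. Verify forward in each daughter:
Ludenan: start from *supetel.
  rule 1 (debuccalisation): supetel → hupetel
  rule 2 (palatalisation): hupetel → hupesel
  ⇒ Ludenan hupesel
Ratun: *supetel
  supetel → supeter   [unconditioned shift]
  supeter (rule 2 does not apply)
  supeter → supitir   [vowel merger]
  giving Ratun supitir.
Only *supetel yields all of Ludenan hupesel, Ratun supitir.

*supetel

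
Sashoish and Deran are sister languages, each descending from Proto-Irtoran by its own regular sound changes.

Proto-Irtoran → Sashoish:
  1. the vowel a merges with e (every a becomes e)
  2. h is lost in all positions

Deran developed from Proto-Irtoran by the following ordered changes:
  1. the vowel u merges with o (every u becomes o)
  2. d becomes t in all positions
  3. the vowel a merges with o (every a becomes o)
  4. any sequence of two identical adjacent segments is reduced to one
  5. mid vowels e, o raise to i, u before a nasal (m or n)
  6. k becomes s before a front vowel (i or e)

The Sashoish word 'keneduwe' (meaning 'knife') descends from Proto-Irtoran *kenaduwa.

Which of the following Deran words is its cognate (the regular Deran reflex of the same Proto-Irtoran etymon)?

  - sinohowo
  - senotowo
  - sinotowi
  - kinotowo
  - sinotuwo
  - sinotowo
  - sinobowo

Deran: *kenaduwa > kenadowa > kenatowa > kenotowo > kinotowo > sinotowo  (by vowel merger, unconditioned shift, vowel merger, pre-nasal raising, palatalisation)
Among the options, 'sinotowo' alone shows every Deran change applied in order.

sinotowo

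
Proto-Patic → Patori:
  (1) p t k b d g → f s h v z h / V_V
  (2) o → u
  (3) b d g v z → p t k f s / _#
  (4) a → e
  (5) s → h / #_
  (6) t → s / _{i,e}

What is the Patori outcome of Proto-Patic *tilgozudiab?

silguzuziep

Patori: *tilgozudiab
  tilgozudiab → tilgozuziab   [intervocalic lenition]
  tilgozuziab → tilguzuziab   [vowel merger]
  tilguzuziab → tilguzuziap   [final devoicing]
  tilguzuziap → tilguzuziep   [vowel merger]
  tilguzuziep (rule 5 does not apply)
  tilguzuziep → silguzuziep   [palatalisation]
  giving Patori silguzuziep.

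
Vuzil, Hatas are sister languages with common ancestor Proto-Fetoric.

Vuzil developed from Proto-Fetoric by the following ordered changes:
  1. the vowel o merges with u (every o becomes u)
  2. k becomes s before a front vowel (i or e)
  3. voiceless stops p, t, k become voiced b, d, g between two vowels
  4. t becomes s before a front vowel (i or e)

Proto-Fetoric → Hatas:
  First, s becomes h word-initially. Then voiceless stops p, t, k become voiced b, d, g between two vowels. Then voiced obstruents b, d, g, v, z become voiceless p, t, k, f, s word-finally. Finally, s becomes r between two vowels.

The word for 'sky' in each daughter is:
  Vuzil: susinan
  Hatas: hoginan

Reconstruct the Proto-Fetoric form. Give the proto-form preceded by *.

*sokinan

Position 1: Vuzil has s, Hatas has h. Taking the neighbouring segments as reconstructed: Vuzil s can only go back to *s; Hatas h could go back to *s or *h — the one source consistent with every daughter is *s.
Position 3: Vuzil has s, Hatas has g. Taking the neighbouring segments as reconstructed: Vuzil s could go back to *k or *s; Hatas g could go back to *k or *g — the one source consistent with every daughter is *k.
Position 2: Vuzil has u, Hatas has o. Hatas preserves o here (none of its changes turn any other segment into o), so the proto-segment is *o.
Verify the candidate proto-form against each daughter:
Vuzil: start from *sokinan.
  rule 1 (vowel merger): sokinan → sukinan
  rule 2 (palatalisation): sukinan → susinan
  rule 3: no change — susinan
  rule 4: no change — susinan
  ⇒ Vuzil susinan
Hatas: *sokinan > hokinan > hoginan  (by debuccalisation, intervocalic voicing)
Only *sokinan yields all of Vuzil susinan, Hatas hoginan.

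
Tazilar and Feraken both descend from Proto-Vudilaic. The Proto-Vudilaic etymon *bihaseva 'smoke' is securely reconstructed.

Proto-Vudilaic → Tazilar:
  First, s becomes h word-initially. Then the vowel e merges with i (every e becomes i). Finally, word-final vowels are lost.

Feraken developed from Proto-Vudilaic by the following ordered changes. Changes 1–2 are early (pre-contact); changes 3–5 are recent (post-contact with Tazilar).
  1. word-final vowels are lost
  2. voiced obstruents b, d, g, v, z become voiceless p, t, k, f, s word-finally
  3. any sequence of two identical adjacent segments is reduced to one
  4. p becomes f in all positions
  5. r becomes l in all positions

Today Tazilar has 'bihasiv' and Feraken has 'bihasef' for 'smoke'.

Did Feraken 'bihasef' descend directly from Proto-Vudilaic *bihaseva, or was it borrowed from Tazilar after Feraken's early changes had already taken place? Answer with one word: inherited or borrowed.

inherited

If inherited, *bihaseva would pass through all of Feraken's changes:
Feraken: start from *bihaseva.
  rule 1 (apocope): bihaseva → bihasev
  rule 2 (final devoicing): bihasev → bihasef
  rule 3: no change — bihasef
  rule 4: no change — bihasef
  rule 5: no change — bihasef
  ⇒ Feraken bihasef
If borrowed from Tazilar 'bihasiv' after the early changes, it would undergo only the recent ones:
  rule 3 (degemination): no change (bihasiv)
  rule 4 (unconditioned shift): no change (bihasiv)
  rule 5 (unconditioned shift): no change (bihasiv)
  ⇒ as a loan: bihasiv
Feraken 'bihasef' matches the inherited outcome exactly, so it is an inherited cognate, not a loan.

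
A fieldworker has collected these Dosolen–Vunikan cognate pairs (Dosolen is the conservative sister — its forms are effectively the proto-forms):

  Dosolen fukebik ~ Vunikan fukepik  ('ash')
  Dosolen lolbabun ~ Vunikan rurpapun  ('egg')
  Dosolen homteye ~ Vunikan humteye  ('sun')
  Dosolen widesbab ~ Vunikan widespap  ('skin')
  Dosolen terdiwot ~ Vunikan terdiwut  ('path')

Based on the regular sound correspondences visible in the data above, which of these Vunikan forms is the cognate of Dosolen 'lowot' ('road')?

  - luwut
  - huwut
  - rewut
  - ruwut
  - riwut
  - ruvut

lolbabun ~ rurpapun — Dosolen l corresponds to Vunikan r word-initially before a back vowel.
lolbabun ~ rurpapun, terdiwot ~ terdiwut — Dosolen o corresponds to Vunikan u after a consonant, before a consonant other than r, m, n, p, b, f, v.
Applying these to Dosolen 'lowot':
  lowot → rowot   (l→r word-initially before a back vowel)
  rowot → ruwot   (o→u after a consonant, before a consonant other than r, m, n, p, b, f, v)
  ruwot → ruwut   (o→u after a consonant, before a consonant other than r, m, n, p, b, f, v)
So the Vunikan cognate is 'ruwut'.

ruwut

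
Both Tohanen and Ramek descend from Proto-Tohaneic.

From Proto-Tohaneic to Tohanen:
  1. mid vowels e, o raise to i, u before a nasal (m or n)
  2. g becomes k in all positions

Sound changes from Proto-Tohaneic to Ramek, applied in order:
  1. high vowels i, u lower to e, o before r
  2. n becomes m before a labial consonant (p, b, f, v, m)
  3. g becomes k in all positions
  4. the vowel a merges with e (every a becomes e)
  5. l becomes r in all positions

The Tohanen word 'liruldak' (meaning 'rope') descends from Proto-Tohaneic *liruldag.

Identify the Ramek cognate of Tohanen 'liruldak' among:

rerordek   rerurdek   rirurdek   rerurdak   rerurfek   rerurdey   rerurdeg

Ramek: start from *liruldag.
  rule 1 (pre-rhotic lowering): liruldag → leruldag
  rule 2: no change — leruldag
  rule 3 (unconditioned shift): leruldag → leruldak
  rule 4 (vowel merger): leruldak → leruldek
  rule 5 (unconditioned shift): leruldek → rerurdek
  ⇒ Ramek rerurdek
Among the options, 'rerurdek' alone shows every Ramek change applied in order.

rerurdek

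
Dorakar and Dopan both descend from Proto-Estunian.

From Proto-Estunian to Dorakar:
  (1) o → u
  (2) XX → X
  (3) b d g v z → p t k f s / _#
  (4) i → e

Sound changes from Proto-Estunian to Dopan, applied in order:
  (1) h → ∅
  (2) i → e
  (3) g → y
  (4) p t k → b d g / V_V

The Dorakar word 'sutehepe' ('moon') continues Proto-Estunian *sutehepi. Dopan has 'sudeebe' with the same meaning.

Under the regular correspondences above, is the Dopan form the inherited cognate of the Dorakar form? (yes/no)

yes

Derive the expected Dopan reflex of *sutehepi:
Dopan: *sutehepi > suteepi > suteepe > sudeebe  (by h-loss, vowel merger, intervocalic voicing)
Dopan 'sudeebe' matches the regular reflex exactly, so the pair is cognate.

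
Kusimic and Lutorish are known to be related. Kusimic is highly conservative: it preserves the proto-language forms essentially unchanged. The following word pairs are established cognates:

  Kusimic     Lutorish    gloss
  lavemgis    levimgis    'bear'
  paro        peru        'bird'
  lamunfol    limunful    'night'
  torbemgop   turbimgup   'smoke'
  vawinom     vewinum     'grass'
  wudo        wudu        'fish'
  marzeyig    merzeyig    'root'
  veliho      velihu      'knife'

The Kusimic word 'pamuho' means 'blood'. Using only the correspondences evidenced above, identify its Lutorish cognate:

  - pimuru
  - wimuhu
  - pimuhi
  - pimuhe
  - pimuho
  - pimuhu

lamunfol ~ limunful — Kusimic a corresponds to Lutorish i after a consonant, before a nasal.
paro ~ peru, wudo ~ wudu — Kusimic o corresponds to Lutorish u word-finally.
Applying these to Kusimic 'pamuho':
  pamuho → pimuho   (a→i after a consonant, before a nasal)
  pimuho → pimuhu   (o→u word-finally)
So the Lutorish cognate is 'pimuhu'.

pimuhu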